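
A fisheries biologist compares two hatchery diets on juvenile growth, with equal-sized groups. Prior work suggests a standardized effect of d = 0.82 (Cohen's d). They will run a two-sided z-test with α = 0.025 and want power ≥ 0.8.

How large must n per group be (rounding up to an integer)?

Set Φ(δ − 2.241) = 0.8; then δ − 2.241 = Φ⁻¹(0.8) = 0.842, giving δ = 3.083.
(For δ > 0 the lower-tail rejection region contributes negligibly to power, so the one-term inversion is standard.)
δ = d·√(n/2) ⇒ n = 2(δ/d)² = 2 × (3.083 / 0.82)² = 28.27.
Round up to the next whole unit.

n = 29 per group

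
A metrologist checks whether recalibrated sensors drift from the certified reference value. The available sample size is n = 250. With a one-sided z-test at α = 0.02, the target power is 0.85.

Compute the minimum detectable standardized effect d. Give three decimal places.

Required noncentrality: δ = z_{0.02} + z_{0.15} = 2.054 + 1.036 = 3.090.
δ = d·√n ⇒ d = δ/√n = 3.090/√250 = 0.1954.

d ≈ 0.195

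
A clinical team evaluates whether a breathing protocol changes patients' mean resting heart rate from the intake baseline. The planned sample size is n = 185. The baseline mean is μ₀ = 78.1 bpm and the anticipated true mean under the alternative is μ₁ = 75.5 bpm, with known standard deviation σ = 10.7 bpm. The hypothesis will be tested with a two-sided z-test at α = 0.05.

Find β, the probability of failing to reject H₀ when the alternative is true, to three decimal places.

Standardized effect: d = |μ₁ − μ₀| / σ = |75.5 − 78.1| / 10.7 = 0.2430
Noncentrality parameter: λ = d·√n = 0.2430 × √185 = 3.3050
Two-sided α = 0.05 → critical value z_{0.025} = 1.960.
Power = Φ(λ − 1.960) + Φ(−λ − 1.960) = Φ(1.345) + Φ(-5.265) = 0.9107 + 0.0000 = 0.9107.
Type II error: β = 1 − power = 1 − 0.9107 = 0.0893.

β ≈ 0.089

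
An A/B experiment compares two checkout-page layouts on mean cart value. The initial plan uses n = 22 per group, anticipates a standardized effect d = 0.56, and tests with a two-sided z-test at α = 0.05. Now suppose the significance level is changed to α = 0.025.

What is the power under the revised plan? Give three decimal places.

Power ≈ 0.350

δ = d·√(n/2) = 0.56 × √(22/2) = 1.8573 (unchanged). New critical value: z_{0.0125} = 2.241.
Revised power = Φ(δ − 2.241) + Φ(−δ − 2.241) = Φ(-0.384) + Φ(-4.099) = 0.3505 + 0.0000 = 0.3505.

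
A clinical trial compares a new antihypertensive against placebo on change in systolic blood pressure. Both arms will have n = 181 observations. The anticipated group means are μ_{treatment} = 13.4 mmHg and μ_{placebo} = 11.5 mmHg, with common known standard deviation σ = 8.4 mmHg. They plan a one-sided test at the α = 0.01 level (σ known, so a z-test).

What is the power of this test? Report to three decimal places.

Power ≈ 0.431

Standardized effect: d = |μ_{treatment} − μ_{placebo}| / σ = |13.4 − 11.5| / 8.4 = 0.2262
Noncentrality parameter: δ = d·√(n/2) = 0.2262 × √(181/2) = 2.1518
Critical value for a one-sided test at α = 0.01: z_α = 2.326.
Power = Φ(δ − 2.326) = Φ(-0.175) = 0.4307.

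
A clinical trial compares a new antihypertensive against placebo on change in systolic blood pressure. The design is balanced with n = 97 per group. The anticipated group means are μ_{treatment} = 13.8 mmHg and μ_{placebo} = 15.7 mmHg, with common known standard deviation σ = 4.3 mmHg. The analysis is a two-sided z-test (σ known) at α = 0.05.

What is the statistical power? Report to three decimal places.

Power ≈ 0.868

Standardized effect: d = |μ_{treatment} − μ_{placebo}| / σ = |13.8 − 15.7| / 4.3 = 0.4419
Noncentrality parameter: δ = d·√(n/2) = 0.4419 × √(97/2) = 3.0772
Two-sided α = 0.05 → critical value z_{0.025} = 1.960.
Power = Φ(δ − 1.960) + Φ(−δ − 1.960) = Φ(1.117) + Φ(-5.037) = 0.8681 + 0.0000 = 0.8681.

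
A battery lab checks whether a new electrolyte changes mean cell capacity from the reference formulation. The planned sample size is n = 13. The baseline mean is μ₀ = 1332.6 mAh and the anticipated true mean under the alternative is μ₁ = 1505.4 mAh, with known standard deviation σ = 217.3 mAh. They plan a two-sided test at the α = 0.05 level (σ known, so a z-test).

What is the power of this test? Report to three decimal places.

Standardized effect: d = |μ₁ − μ₀| / σ = |1505.4 − 1332.6| / 217.3 = 0.7952
Noncentrality parameter: δ = d·√n = 0.7952 × √13 = 2.8672
Critical value for a two-sided test at α = 0.05: z_{α/2} = 1.960.
Power = Φ(δ − 1.960) + Φ(−δ − 1.960) = Φ(0.907) + Φ(-4.827) = 0.8179 + 0.0000 = 0.8179.

Power ≈ 0.818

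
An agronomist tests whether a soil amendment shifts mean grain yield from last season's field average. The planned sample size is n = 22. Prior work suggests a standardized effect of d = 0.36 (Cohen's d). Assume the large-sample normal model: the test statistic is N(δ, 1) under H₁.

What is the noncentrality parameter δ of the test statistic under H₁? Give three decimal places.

δ ≈ 1.689

The noncentrality parameter scales effect size by the design's sample-size factor: δ = d·√n = 0.36 × √22 = 1.6885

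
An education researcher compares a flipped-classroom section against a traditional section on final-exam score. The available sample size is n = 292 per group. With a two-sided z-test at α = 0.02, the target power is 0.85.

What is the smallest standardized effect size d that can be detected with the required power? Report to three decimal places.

d ≈ 0.278

Required noncentrality: δ = z_{0.01} + z_{0.15} = 2.326 + 1.036 = 3.363.
(Lower-tail contribution to power is negligible for δ > 0.)
δ = d·√(n/2) ⇒ d = δ/√(n/2) = 3.363/√(292/2) = 0.2783.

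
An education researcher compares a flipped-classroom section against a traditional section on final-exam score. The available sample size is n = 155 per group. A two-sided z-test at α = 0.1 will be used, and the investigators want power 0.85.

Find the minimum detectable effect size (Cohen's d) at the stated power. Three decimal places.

d ≈ 0.305

Need Φ(δ − 1.645) = 0.85, so δ = 1.645 + 1.036 = 2.681.
(Lower-tail contribution to power is negligible for δ > 0.)
δ = d·√(n/2) ⇒ d = δ/√(n/2) = 2.681/√(155/2) = 0.3046.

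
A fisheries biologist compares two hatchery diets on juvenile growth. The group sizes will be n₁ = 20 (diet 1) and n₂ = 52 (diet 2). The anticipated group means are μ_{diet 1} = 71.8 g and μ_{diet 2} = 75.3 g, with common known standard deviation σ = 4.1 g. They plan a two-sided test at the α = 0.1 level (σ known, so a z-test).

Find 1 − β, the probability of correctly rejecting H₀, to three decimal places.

Power ≈ 0.945

Standardized effect: d = |μ_{diet 1} − μ_{diet 2}| / σ = |71.8 − 75.3| / 4.1 = 0.8537
Noncentrality parameter: δ = d / √(1/n₁ + 1/n₂) = 0.8537 / √(1/20 + 1/52) = 3.2444
Two-sided α = 0.1 → critical value z_{0.05} = 1.645.
Power = Φ(δ − 1.645) + Φ(−δ − 1.645) = Φ(1.600) + Φ(-4.889) = 0.9452 + 0.0000 = 0.9452.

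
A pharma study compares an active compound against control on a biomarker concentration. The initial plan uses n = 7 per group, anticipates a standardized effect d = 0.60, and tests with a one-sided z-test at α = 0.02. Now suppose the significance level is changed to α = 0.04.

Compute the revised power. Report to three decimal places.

Power ≈ 0.265

δ = d·√(n/2) = 0.60 × √(7/2) = 1.1225 (unchanged). New critical value: z_{0.04} = 1.751.
Revised power = Φ(δ − 1.751) = Φ(-0.628) = 0.2649.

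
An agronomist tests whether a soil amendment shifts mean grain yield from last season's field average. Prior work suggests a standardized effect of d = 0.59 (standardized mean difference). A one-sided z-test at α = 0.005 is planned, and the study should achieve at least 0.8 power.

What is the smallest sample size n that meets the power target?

Set Φ(δ − 2.576) = 0.8; then δ − 2.576 = Φ⁻¹(0.8) = 0.842, giving δ = 3.417.
δ = d·√n ⇒ n = (δ/d)² = (3.417 / 0.59)² = 33.55.
Round up to the next whole unit.

n = 34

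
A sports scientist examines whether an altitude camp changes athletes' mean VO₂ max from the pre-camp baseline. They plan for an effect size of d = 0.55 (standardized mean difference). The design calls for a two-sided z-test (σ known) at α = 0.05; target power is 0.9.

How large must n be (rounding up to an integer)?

Set Φ(δ − 1.960) = 0.9; then δ − 1.960 = Φ⁻¹(0.9) = 1.282, giving δ = 3.242.
(The Φ(−δ − z_{α/2}) term is vanishingly small for δ > 0 and is dropped in the standard sample-size formula.)
δ = d·√n ⇒ n = (δ/d)² = (3.242 / 0.55)² = 34.74.
Round up to the next whole unit.

n = 35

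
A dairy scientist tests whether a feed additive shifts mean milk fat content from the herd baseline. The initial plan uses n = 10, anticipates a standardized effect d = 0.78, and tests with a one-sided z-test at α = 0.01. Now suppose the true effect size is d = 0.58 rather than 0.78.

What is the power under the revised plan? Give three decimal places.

With d = 0.58: δ = d·√n = 0.58 × √10 = 1.8341. Critical value z_{0.01} = 2.326.
Revised power = Φ(δ − 2.326) = Φ(-0.492) = 0.3113.

Power ≈ 0.311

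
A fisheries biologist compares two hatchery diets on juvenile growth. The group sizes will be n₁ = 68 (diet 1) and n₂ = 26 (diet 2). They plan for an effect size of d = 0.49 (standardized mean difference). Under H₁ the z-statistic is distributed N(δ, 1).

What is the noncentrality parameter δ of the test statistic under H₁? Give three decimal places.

δ = d / √(1/n₁ + 1/n₂) = 0.49 / √(1/68 + 1/26) = 2.1251

δ ≈ 2.125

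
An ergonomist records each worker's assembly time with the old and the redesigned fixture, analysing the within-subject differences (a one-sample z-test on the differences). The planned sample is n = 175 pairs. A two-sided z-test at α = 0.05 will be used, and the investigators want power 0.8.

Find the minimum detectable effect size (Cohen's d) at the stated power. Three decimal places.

Required noncentrality: δ = z_{0.025} + z_{0.20} = 1.960 + 0.842 = 2.802.
(The second rejection-region term Φ(−δ − z_{α/2}) is negligible and dropped.)
δ = d·√n ⇒ d = δ/√n = 2.802/√175 = 0.2118.

d ≈ 0.212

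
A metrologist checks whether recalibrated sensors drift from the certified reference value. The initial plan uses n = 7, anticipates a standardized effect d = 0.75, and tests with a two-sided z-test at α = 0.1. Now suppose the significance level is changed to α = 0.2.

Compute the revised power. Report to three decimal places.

δ = d·√n = 0.75 × √7 = 1.9843 (unchanged). New critical value: z_{0.1} = 1.282.
Revised power = Φ(δ − 1.282) + Φ(−δ − 1.282) = Φ(0.703) + Φ(-3.266) = 0.7589 + 0.0005 = 0.7594.

Power ≈ 0.759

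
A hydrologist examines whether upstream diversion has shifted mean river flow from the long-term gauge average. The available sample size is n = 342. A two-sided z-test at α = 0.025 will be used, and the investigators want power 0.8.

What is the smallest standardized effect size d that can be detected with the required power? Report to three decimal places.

d ≈ 0.167

Required noncentrality: δ = z_{0.0125} + z_{0.20} = 2.241 + 0.842 = 3.083.
(Lower-tail contribution to power is negligible for δ > 0.)
δ = d·√n ⇒ d = δ/√n = 3.083/√342 = 0.1667.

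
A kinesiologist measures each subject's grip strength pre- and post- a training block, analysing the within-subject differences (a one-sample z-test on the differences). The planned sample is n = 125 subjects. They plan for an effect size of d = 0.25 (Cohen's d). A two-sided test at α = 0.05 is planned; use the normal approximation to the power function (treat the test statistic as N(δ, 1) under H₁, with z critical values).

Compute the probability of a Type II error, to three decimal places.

β ≈ 0.202

Noncentrality parameter: δ = d·√n = 0.25 × √125 = 2.7951
Two-sided α = 0.05 → critical value z_{0.025} = 1.960.
Power = Φ(δ − 1.960) + Φ(−δ − 1.960) = Φ(0.835) + Φ(-4.755) = 0.7982 + 0.0000 = 0.7982.
Type II error: β = 1 − power = 1 − 0.7982 = 0.2018.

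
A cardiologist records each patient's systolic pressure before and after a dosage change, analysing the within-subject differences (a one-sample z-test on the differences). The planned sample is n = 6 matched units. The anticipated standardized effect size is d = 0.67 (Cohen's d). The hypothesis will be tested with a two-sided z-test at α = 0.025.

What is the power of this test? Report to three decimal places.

Power ≈ 0.274

Noncentrality parameter: δ = d·√n = 0.67 × √6 = 1.6412
Two-sided α = 0.025 → critical value z_{0.0125} = 2.241.
Power = Φ(δ − 2.241) + Φ(−δ − 2.241) = Φ(-0.600) + Φ(-3.883) = 0.2742 + 0.0001 = 0.2742.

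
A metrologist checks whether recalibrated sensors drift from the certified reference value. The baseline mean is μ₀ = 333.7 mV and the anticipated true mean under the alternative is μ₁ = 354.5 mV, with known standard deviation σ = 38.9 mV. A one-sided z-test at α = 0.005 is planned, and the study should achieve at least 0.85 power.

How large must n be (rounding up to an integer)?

n = 46

Standardized effect: d = |μ₁ − μ₀| / σ = |354.5 − 333.7| / 38.9 = 0.5347
Set Φ(δ − 2.576) = 0.85; then δ − 2.576 = Φ⁻¹(0.85) = 1.036, giving δ = 3.612.
δ = d·√n ⇒ n = (δ/d)² = (3.612 / 0.5347)² = 45.64.
Round up to the next whole unit.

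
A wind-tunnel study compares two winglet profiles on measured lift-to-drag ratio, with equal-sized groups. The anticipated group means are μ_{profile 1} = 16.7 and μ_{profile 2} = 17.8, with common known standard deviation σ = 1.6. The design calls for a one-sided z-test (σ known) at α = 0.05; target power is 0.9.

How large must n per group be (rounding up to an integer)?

n = 37 per group

Standardized effect: d = |μ_{profile 1} − μ_{profile 2}| / σ = |16.7 − 17.8| / 1.6 = 0.6875
For power 0.9 need Φ(δ − z_{0.05}) = 0.9, so δ = z_{0.05} + z_{0.10} = 1.645 + 1.282 = 2.926.
δ = d·√(n/2) ⇒ n = 2(δ/d)² = 2 × (2.926 / 0.6875)² = 36.24.
Round up to the next whole unit.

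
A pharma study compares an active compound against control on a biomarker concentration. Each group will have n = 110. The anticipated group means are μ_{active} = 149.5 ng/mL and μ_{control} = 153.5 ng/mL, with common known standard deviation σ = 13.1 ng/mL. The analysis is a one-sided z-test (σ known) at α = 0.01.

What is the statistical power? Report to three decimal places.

Power ≈ 0.475

Standardized effect: d = |μ_{active} − μ_{control}| / σ = |149.5 − 153.5| / 13.1 = 0.3053
Noncentrality parameter: δ = d·√(n/2) = 0.3053 × √(110/2) = 2.2645
One-sided α = 0.01 → critical value z_{0.01} = 2.326.
Power = Φ(δ − 2.326) = Φ(-0.062) = 0.4753.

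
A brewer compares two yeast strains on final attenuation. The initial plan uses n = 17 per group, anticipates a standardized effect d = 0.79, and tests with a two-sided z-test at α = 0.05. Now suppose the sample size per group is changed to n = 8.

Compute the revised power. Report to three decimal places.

Power ≈ 0.352

With n = 8 per group: δ = d·√(n/2) = 0.79 × √(8/2) = 1.5800. Critical value z_{0.025} = 1.960.
Revised power = Φ(δ − 1.960) + Φ(−δ − 1.960) = Φ(-0.380) + Φ(-3.540) = 0.3520 + 0.0002 = 0.3522.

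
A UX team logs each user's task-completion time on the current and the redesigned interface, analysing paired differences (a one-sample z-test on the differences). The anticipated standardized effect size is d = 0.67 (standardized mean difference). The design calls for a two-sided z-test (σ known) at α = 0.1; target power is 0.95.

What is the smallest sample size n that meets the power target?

Set Φ(δ − 1.645) = 0.95; then δ − 1.645 = Φ⁻¹(0.95) = 1.645, giving δ = 3.290.
(The Φ(−δ − z_{α/2}) term is vanishingly small for δ > 0 and is dropped in the standard sample-size formula.)
δ = d·√n ⇒ n = (δ/d)² = (3.290 / 0.67)² = 24.11.
Rounding up, n = 25.

n = 25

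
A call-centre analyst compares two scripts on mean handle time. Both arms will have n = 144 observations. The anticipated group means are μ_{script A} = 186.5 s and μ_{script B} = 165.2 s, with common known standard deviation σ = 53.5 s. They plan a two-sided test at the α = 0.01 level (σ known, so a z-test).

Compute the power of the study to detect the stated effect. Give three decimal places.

Power ≈ 0.789

Standardized effect: d = |μ_{script A} − μ_{script B}| / σ = |186.5 − 165.2| / 53.5 = 0.3981
Noncentrality parameter: δ = d·√(n/2) = 0.3981 × √(144/2) = 3.3783
Critical value for a two-sided test at α = 0.01: z_{α/2} = 2.576.
Power = Φ(δ − 2.576) + Φ(−δ − 2.576) = Φ(0.802) + Φ(-5.954) = 0.7888 + 0.0000 = 0.7888.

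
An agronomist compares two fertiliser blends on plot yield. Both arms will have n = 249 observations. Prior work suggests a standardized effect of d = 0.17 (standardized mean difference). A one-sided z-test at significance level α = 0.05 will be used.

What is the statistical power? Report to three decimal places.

Power ≈ 0.599

Noncentrality parameter: δ = d·√(n/2) = 0.17 × √(249/2) = 1.8969
One-sided α = 0.05 → critical value z_{0.05} = 1.645.
Power = Φ(δ − 1.645) = Φ(0.252) = 0.5995.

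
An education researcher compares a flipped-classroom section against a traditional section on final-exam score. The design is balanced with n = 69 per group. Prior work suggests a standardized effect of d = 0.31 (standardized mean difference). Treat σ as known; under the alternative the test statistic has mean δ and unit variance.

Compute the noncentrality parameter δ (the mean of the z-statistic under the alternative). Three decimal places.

The noncentrality parameter scales effect size by the design's sample-size factor: δ = d·√(n/2) = 0.31 × √(69/2) = 1.8208

δ ≈ 1.821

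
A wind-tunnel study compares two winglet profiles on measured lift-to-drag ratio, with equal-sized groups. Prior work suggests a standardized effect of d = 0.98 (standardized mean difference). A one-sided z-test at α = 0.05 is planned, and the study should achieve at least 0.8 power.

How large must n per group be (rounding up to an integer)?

n = 13 per group

For power 0.8 need Φ(δ − z_{0.05}) = 0.8, so δ = z_{0.05} + z_{0.20} = 1.645 + 0.842 = 2.486.
δ = d·√(n/2) ⇒ n = 2(δ/d)² = 2 × (2.486 / 0.98)² = 12.87.
Rounding up, n = 13 per group.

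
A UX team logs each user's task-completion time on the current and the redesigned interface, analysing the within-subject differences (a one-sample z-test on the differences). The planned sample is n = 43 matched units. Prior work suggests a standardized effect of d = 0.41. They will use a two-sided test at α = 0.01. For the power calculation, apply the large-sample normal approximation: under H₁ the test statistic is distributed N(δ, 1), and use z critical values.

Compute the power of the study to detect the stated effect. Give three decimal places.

Noncentrality parameter: δ = d·√n = 0.41 × √43 = 2.6885
Critical value for a two-sided test at α = 0.01: z_{α/2} = 2.576.
Power = Φ(δ − 2.576) + Φ(−δ − 2.576) = Φ(0.113) + Φ(-5.264) = 0.5449 + 0.0000 = 0.5449.

Power ≈ 0.545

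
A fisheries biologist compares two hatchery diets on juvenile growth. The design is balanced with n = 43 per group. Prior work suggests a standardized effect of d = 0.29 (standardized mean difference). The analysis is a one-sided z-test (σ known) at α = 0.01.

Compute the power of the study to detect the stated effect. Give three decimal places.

Noncentrality parameter: δ = d·√(n/2) = 0.29 × √(43/2) = 1.3447
One-sided α = 0.01 → critical value z_{0.01} = 2.326.
Power = Φ(δ − 2.326) = Φ(-0.982) = 0.1631.

Power ≈ 0.163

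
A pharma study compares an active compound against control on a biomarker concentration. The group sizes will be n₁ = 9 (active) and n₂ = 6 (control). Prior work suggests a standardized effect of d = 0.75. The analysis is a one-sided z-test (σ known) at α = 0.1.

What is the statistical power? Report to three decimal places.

Noncentrality parameter: δ = d / √(1/n₁ + 1/n₂) = 0.75 / √(1/9 + 1/6) = 1.4230
One-sided α = 0.1 → critical value z_{0.1} = 1.282.
Power = Φ(δ − 1.282) = Φ(0.141) = 0.5563.

Power ≈ 0.556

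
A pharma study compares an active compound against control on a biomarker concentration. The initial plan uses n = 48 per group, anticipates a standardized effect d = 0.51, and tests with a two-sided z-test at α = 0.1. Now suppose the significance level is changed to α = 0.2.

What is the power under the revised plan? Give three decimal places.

δ = d·√(n/2) = 0.51 × √(48/2) = 2.4985 (unchanged). New critical value: z_{0.1} = 1.282.
Revised power = Φ(δ − 1.282) + Φ(−δ − 1.282) = Φ(1.217) + Φ(-3.780) = 0.8882 + 0.0001 = 0.8883.

Power ≈ 0.888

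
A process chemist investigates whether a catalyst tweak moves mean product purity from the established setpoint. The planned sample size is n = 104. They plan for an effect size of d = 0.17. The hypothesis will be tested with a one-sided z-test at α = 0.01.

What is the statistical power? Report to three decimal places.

Power ≈ 0.277

Noncentrality parameter: λ = d·√n = 0.17 × √104 = 1.7337
One-sided α = 0.01 → critical value z_{0.01} = 2.326.
Power = Φ(λ − 2.326) = Φ(-0.593) = 0.2767.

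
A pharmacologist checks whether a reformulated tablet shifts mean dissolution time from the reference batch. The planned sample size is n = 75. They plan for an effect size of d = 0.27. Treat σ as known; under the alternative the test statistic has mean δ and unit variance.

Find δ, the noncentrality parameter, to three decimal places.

The noncentrality parameter scales effect size by the design's sample-size factor: δ = d·√n = 0.27 × √75 = 2.3383

δ ≈ 2.338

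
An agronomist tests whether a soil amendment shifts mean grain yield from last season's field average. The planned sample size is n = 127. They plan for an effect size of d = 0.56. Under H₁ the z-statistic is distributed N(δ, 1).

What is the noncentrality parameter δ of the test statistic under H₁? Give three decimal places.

The noncentrality parameter scales effect size by the design's sample-size factor: δ = d·√n = 0.56 × √127 = 6.3109

δ ≈ 6.311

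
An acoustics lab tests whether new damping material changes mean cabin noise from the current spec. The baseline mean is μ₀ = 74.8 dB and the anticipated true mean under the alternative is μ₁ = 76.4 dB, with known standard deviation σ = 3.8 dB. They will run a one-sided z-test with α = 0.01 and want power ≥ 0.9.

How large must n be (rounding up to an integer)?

Standardized effect: d = |μ₁ − μ₀| / σ = |76.4 − 74.8| / 3.8 = 0.4211
For power 0.9 need Φ(δ − z_{0.01}) = 0.9, so δ = z_{0.01} + z_{0.10} = 2.326 + 1.282 = 3.608.
δ = d·√n ⇒ n = (δ/d)² = (3.608 / 0.4211)² = 73.42.
Round up to the next whole unit.

n = 74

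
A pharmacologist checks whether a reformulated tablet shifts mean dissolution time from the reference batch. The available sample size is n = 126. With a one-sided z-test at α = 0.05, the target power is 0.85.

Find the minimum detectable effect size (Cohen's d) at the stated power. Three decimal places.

d ≈ 0.239

Required noncentrality: δ = z_{0.05} + z_{0.15} = 1.645 + 1.036 = 2.681.
δ = d·√n ⇒ d = δ/√n = 2.681/√126 = 0.2389.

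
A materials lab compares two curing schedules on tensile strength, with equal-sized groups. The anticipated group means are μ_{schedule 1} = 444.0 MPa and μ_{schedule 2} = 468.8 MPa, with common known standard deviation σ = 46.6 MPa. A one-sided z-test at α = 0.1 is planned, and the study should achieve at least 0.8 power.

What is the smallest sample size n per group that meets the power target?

n = 32 per group

Standardized effect: d = |μ_{schedule 1} − μ_{schedule 2}| / σ = |444.0 − 468.8| / 46.6 = 0.5322
Set Φ(δ − 1.282) = 0.8; then δ − 1.282 = Φ⁻¹(0.8) = 0.842, giving δ = 2.123.
δ = d·√(n/2) ⇒ n = 2(δ/d)² = 2 × (2.123 / 0.5322)² = 31.83.
Round up to the next whole unit.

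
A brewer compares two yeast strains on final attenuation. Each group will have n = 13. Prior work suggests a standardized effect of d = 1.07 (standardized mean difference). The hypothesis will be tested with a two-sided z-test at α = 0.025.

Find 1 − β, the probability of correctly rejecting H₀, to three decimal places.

Noncentrality parameter: δ = d·√(n/2) = 1.07 × √(13/2) = 2.7280
Two-sided α = 0.025 → critical value z_{0.0125} = 2.241.
Power = Φ(δ − 2.241) + Φ(−δ − 2.241) = Φ(0.487) + Φ(-4.969) = 0.6867 + 0.0000 = 0.6867.

Power ≈ 0.687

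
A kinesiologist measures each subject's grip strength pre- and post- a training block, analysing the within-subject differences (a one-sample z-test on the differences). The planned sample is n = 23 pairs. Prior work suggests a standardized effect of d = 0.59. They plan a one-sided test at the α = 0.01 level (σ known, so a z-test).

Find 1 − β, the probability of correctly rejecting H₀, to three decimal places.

Noncentrality parameter: δ = d·√n = 0.59 × √23 = 2.8295
One-sided α = 0.01 → critical value z_{0.01} = 2.326.
Power = Φ(δ − 2.326) = Φ(0.503) = 0.6926.

Power ≈ 0.693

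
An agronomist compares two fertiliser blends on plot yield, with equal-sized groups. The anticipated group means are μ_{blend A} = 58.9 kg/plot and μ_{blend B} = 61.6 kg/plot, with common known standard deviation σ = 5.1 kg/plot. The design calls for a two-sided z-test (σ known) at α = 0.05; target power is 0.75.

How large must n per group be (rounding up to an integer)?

Standardized effect: d = |μ_{blend A} − μ_{blend B}| / σ = |58.9 − 61.6| / 5.1 = 0.5294
Set Φ(δ − 1.960) = 0.75; then δ − 1.960 = Φ⁻¹(0.75) = 0.674, giving δ = 2.634.
(For δ > 0 the lower-tail rejection region contributes negligibly to power, so the one-term inversion is standard.)
δ = d·√(n/2) ⇒ n = 2(δ/d)² = 2 × (2.634 / 0.5294)² = 49.52.
Rounding up, n = 50 per group.

n = 50 per group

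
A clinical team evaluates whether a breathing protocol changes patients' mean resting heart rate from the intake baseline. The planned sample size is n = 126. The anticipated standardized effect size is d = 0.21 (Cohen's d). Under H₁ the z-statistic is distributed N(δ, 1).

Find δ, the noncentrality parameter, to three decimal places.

δ ≈ 2.357

The noncentrality parameter scales effect size by the design's sample-size factor: δ = d·√n = 0.21 × √126 = 2.3572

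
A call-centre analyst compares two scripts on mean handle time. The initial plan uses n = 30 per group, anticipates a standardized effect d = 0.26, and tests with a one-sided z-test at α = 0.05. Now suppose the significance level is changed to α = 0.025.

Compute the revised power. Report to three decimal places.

δ = d·√(n/2) = 0.26 × √(30/2) = 1.0070 (unchanged). New critical value: z_{0.025} = 1.960.
Revised power = P(Z > 1.960 − δ) = Φ(-0.953) = 0.1703.

Power ≈ 0.170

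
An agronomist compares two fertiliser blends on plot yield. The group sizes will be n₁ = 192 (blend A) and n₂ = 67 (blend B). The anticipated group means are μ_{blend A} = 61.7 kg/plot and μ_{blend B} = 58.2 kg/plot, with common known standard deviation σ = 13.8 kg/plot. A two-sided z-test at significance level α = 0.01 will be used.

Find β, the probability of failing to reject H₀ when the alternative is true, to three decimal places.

Standardized effect: d = |μ_{blend A} − μ_{blend B}| / σ = |61.7 − 58.2| / 13.8 = 0.2536
Noncentrality parameter: λ = d / √(1/n₁ + 1/n₂) = 0.2536 / √(1/192 + 1/67) = 1.7874
Two-sided α = 0.01 → critical value z_{0.005} = 2.576.
Power = Φ(λ − 2.576) + Φ(−λ − 2.576) = Φ(-0.788) + Φ(-4.363) = 0.2152 + 0.0000 = 0.2152.
Type II error: β = 1 − power = 1 − 0.2152 = 0.7848.

β ≈ 0.785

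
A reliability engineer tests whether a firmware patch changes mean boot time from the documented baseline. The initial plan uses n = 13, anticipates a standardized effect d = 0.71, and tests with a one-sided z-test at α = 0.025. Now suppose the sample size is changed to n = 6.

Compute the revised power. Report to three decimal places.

Power ≈ 0.413

With n = 6: δ = d·√n = 0.71 × √6 = 1.7391. Critical value z_{0.025} = 1.960.
Revised power = Φ(δ − 1.960) = Φ(-0.221) = 0.4126.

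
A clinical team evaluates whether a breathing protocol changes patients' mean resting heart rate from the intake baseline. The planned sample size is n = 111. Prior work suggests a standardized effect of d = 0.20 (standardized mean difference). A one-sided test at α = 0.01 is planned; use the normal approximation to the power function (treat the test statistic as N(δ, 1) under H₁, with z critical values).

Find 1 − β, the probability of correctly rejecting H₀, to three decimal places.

Noncentrality parameter: δ = d·√n = 0.20 × √111 = 2.1071
Critical value for a one-sided test at α = 0.01: z_α = 2.326.
Power = Φ(δ − 2.326) = Φ(-0.219) = 0.4132.

Power ≈ 0.413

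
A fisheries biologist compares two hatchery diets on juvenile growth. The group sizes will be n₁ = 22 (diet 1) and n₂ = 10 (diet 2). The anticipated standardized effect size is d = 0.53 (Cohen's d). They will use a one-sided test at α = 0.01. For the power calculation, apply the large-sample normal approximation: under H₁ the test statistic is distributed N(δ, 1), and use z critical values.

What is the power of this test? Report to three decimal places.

Noncentrality parameter: δ = d / √(1/n₁ + 1/n₂) = 0.53 / √(1/22 + 1/10) = 1.3897
Critical value for a one-sided test at α = 0.01: z_α = 2.326.
Power = P(Z > 2.326 − δ) = Φ(-0.937) = 0.1745.

Power ≈ 0.174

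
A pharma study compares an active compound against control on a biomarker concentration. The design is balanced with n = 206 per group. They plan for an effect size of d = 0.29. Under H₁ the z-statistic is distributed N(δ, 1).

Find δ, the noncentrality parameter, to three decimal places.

δ = d·√(n/2) = 0.29 × √(206/2) = 2.9432

δ ≈ 2.943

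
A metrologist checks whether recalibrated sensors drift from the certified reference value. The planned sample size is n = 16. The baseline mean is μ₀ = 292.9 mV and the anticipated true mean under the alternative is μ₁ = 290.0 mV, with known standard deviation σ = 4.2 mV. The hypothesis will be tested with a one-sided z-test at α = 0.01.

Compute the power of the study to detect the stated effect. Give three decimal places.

Standardized effect: d = |μ₁ − μ₀| / σ = |290.0 − 292.9| / 4.2 = 0.6905
Noncentrality parameter: δ = d·√n = 0.6905 × √16 = 2.7619
One-sided α = 0.01 → critical value z_{0.01} = 2.326.
Power = P(Z > 2.326 − δ) = Φ(0.436) = 0.6684.

Power ≈ 0.668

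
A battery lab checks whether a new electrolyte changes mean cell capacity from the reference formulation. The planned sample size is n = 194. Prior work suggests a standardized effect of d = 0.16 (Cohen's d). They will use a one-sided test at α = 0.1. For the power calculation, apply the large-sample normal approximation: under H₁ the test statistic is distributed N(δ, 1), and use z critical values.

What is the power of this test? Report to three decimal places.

Noncentrality parameter: δ = d·√n = 0.16 × √194 = 2.2285
One-sided α = 0.1 → critical value z_{0.1} = 1.282.
Power = Φ(δ − 1.282) = Φ(0.947) = 0.8282.

Power ≈ 0.828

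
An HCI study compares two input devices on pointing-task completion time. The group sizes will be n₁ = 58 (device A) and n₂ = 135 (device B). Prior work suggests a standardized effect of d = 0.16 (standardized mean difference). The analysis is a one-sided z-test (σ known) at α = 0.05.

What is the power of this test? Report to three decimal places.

Noncentrality parameter: δ = d / √(1/n₁ + 1/n₂) = 0.16 / √(1/58 + 1/135) = 1.0191
Critical value for a one-sided test at α = 0.05: z_α = 1.645.
Power = Φ(δ − 1.645) = Φ(-0.626) = 0.2657.

Power ≈ 0.266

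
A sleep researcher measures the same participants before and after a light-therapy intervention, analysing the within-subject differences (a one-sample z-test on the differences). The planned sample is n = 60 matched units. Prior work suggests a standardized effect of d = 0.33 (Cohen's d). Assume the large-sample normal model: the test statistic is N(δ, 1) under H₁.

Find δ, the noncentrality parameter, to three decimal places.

δ = d·√n = 0.33 × √60 = 2.5562

δ ≈ 2.556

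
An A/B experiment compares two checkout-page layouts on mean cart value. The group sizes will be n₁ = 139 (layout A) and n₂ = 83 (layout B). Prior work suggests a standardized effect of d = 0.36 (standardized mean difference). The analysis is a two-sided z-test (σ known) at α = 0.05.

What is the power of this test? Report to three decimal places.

Noncentrality parameter: δ = d / √(1/n₁ + 1/n₂) = 0.36 / √(1/139 + 1/83) = 2.5952
Two-sided α = 0.05 → critical value z_{0.025} = 1.960.
Power = Φ(δ − 1.960) + Φ(−δ − 1.960) = Φ(0.635) + Φ(-4.555) = 0.7374 + 0.0000 = 0.7374.

Power ≈ 0.737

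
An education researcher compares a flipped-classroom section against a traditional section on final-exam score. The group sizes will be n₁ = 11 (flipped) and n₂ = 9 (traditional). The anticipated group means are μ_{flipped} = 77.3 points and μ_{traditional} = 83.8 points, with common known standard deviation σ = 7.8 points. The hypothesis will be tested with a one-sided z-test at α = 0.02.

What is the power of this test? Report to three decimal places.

Power ≈ 0.421

Standardized effect: d = |μ_{flipped} − μ_{traditional}| / σ = |77.3 − 83.8| / 7.8 = 0.8333
Noncentrality parameter: δ = d / √(1/n₁ + 1/n₂) = 0.8333 / √(1/11 + 1/9) = 1.8540
Critical value for a one-sided test at α = 0.02: z_α = 2.054.
Power = P(Z > 2.054 − δ) = Φ(-0.200) = 0.4209.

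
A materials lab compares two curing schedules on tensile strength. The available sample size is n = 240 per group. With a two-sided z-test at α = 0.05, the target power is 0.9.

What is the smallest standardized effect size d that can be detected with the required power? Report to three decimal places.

Required noncentrality: δ = z_{0.025} + z_{0.10} = 1.960 + 1.282 = 3.242.
(Lower-tail contribution to power is negligible for δ > 0.)
δ = d·√(n/2) ⇒ d = δ/√(n/2) = 3.242/√(240/2) = 0.2959.

d ≈ 0.296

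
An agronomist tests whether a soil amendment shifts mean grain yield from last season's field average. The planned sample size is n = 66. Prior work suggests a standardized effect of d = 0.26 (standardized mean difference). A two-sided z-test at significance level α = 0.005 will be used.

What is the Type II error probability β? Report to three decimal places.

β ≈ 0.756

Noncentrality parameter: δ = d·√n = 0.26 × √66 = 2.1122
Two-sided α = 0.005 → critical value z_{0.0025} = 2.807.
Power = Φ(δ − 2.807) + Φ(−δ − 2.807) = Φ(-0.695) + Φ(-4.919) = 0.2436 + 0.0000 = 0.2436.
Type II error: β = 1 − power = 1 − 0.2436 = 0.7564.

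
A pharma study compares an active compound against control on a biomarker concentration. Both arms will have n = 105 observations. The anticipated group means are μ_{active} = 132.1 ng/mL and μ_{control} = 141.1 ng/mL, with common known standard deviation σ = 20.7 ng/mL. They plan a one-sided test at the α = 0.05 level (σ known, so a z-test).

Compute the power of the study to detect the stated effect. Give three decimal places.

Standardized effect: d = |μ_{active} − μ_{control}| / σ = |132.1 − 141.1| / 20.7 = 0.4348
Noncentrality parameter: δ = d·√(n/2) = 0.4348 × √(105/2) = 3.1503
Critical value for a one-sided test at α = 0.05: z_α = 1.645.
Power = Φ(δ − 1.645) = Φ(1.505) = 0.9339.

Power ≈ 0.934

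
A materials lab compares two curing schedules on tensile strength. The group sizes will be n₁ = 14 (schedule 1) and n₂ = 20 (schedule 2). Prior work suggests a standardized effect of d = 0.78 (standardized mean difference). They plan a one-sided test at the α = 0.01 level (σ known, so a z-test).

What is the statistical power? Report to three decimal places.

Noncentrality parameter: δ = d / √(1/n₁ + 1/n₂) = 0.78 / √(1/14 + 1/20) = 2.2384
Critical value for a one-sided test at α = 0.01: z_α = 2.326.
Power = Φ(δ − 2.326) = Φ(-0.088) = 0.4650.

Power ≈ 0.465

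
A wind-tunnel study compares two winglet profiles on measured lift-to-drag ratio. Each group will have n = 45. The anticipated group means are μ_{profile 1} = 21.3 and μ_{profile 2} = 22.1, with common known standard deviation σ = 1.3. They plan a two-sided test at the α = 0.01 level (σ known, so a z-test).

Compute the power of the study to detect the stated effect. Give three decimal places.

Standardized effect: d = |μ_{profile 1} − μ_{profile 2}| / σ = |21.3 − 22.1| / 1.3 = 0.6154
Noncentrality parameter: δ = d·√(n/2) = 0.6154 × √(45/2) = 2.9190
Two-sided α = 0.01 → critical value z_{0.005} = 2.576.
Power = Φ(δ − 2.576) + Φ(−δ − 2.576) = Φ(0.343) + Φ(-5.495) = 0.6343 + 0.0000 = 0.6343.

Power ≈ 0.634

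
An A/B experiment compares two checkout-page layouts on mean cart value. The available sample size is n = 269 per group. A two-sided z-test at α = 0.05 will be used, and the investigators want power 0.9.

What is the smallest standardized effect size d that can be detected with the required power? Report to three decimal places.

Required noncentrality: δ = z_{0.025} + z_{0.10} = 1.960 + 1.282 = 3.242.
(Lower-tail contribution to power is negligible for δ > 0.)
δ = d·√(n/2) ⇒ d = δ/√(n/2) = 3.242/√(269/2) = 0.2795.

d ≈ 0.280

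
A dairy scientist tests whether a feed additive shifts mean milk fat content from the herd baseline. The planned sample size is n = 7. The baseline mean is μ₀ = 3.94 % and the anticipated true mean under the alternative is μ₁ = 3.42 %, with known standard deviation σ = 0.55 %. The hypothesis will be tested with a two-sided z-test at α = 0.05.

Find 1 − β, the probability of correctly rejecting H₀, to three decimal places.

Power ≈ 0.706

Standardized effect: d = |μ₁ − μ₀| / σ = |3.42 − 3.94| / 0.55 = 0.9455
Noncentrality parameter: δ = d·√n = 0.9455 × √7 = 2.5014
Two-sided α = 0.05 → critical value z_{0.025} = 1.960.
Power = Φ(δ − 1.960) + Φ(−δ − 1.960) = Φ(0.541) + Φ(-4.461) = 0.7059 + 0.0000 = 0.7059.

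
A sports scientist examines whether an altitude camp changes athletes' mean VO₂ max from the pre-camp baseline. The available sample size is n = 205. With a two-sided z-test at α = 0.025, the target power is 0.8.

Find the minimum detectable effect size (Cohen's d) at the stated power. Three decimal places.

Need Φ(δ − 2.241) = 0.8, so δ = 2.241 + 0.842 = 3.083.
(The second rejection-region term Φ(−δ − z_{α/2}) is negligible and dropped.)
δ = d·√n ⇒ d = δ/√n = 3.083/√205 = 0.2153.

d ≈ 0.215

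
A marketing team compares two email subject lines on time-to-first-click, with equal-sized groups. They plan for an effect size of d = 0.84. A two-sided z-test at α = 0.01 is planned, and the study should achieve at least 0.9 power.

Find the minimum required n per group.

n = 43 per group

For power 0.9 need Φ(δ − z_{0.005}) = 0.9, so δ = z_{0.005} + z_{0.10} = 2.576 + 1.282 = 3.857.
(Ignoring the negligible lower-tail rejection probability gives the usual closed-form inversion.)
δ = d·√(n/2) ⇒ n = 2(δ/d)² = 2 × (3.857 / 0.84)² = 42.18.
Round up to the next whole unit.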